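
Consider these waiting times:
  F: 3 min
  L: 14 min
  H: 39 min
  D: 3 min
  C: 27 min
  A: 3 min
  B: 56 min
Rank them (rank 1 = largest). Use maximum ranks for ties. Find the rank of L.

Sorted (descending): 56, 39, 27, 14, 3, 3, 3
The 3 values of 3 occupy positions 5–7 → each gets rank 7.
L has value 14 min → rank 4.

4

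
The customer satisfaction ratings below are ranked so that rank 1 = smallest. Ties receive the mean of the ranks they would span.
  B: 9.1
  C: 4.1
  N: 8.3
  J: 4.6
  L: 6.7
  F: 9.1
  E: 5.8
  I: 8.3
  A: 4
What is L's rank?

5

Sorted (ascending): 4, 4.1, 4.6, 5.8, 6.7, 8.3, 8.3, 9.1, 9.1
The 2 values of 8.3 occupy positions 6–7 → average rank (6+7)/2 = 6.5.
The 2 values of 9.1 occupy positions 8–9 → average rank (8+9)/2 = 8.5.
L has value 6.7 → rank 5.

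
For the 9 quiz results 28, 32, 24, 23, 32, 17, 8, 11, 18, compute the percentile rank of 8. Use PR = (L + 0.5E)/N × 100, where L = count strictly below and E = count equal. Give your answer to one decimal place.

5.6

N = 9.
Strictly below 8: 0. Equal to 8: 1.
PR = (0 + 0.5·1)/9 × 100 = 5.6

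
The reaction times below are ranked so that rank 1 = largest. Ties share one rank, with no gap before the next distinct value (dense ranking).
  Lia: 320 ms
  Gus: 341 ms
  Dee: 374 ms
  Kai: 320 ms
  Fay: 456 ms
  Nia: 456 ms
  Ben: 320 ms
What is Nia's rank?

Sorted (descending): 456, 456, 374, 341, 320, 320, 320
The 2 values of 456 share dense rank 1.
The 3 values of 320 share dense rank 4.
Remaining distinct values take the next consecutive integers.
Nia has value 456 ms → rank 1.

1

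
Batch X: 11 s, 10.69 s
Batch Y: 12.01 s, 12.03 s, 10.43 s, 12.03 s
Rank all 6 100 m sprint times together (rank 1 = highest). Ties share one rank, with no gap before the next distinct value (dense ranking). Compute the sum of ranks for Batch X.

Sorted (descending): 12.03, 12.03, 12.01, 11, 10.69, 10.43
The 2 values of 12.03 share dense rank 1.
Remaining distinct values take the next consecutive integers.
Batch X values → pooled ranks: 11→3, 10.69→4
Rank sum = 3 + 4 = 7

7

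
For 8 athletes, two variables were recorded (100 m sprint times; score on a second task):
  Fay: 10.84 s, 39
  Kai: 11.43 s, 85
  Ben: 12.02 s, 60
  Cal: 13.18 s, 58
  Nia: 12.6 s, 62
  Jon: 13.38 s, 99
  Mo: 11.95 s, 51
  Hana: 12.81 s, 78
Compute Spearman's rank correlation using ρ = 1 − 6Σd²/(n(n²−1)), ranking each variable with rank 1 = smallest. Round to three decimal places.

0.500

Ranks of variable 1: 1, 2, 4, 7, 5, 8, 3, 6
Ranks of variable 2: 1, 7, 4, 3, 5, 8, 2, 6
d = r₁ − r₂: 0, -5, 0, 4, 0, 0, 1, 0
d²: 0, 25, 0, 16, 0, 0, 1, 0; Σd² = 42
ρ = 1 − 6·42/(8·63) = 1 − 252/504 = 0.500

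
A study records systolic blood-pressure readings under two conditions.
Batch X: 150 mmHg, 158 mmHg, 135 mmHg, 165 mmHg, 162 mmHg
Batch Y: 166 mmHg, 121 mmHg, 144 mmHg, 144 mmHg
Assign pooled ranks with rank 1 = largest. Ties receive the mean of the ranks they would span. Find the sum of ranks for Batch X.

22

Sorted (descending): 166, 165, 162, 158, 150, 144, 144, 135, 121
The 2 values of 144 occupy positions 6–7 → average rank (6+7)/2 = 6.5.
Batch X values → pooled ranks: 150→5, 158→4, 135→8, 165→2, 162→3
Rank sum = 5 + 4 + 8 + 2 + 3 = 22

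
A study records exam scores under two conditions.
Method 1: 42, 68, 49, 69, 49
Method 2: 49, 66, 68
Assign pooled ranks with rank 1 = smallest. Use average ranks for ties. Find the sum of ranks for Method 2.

Sorted (ascending): 42, 49, 49, 49, 66, 68, 68, 69
The 3 values of 49 occupy positions 2–4 → average rank 3.
The 2 values of 68 occupy positions 6–7 → average rank (6+7)/2 = 6.5.
Method 2 values → pooled ranks: 49→3, 66→5, 68→6.5
Rank sum = 3 + 5 + 6.5 = 14.5

14.5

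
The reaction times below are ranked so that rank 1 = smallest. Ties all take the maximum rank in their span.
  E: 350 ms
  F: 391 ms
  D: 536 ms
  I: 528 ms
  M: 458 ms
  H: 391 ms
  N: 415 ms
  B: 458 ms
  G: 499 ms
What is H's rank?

Sorted (ascending): 350, 391, 391, 415, 458, 458, 499, 528, 536
The 2 values of 391 occupy positions 2–3 → each gets rank 3.
The 2 values of 458 occupy positions 5–6 → each gets rank 6.
H has value 391 ms → rank 3.

3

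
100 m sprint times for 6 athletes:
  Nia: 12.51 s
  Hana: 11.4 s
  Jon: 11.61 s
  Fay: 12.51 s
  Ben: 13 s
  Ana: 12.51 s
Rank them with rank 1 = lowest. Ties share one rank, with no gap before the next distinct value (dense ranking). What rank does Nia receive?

3

Sorted (ascending): 11.4, 11.61, 12.51, 12.51, 12.51, 13
The 3 values of 12.51 share dense rank 3.
Remaining distinct values take the next consecutive integers.
Nia has value 12.51 s → rank 3.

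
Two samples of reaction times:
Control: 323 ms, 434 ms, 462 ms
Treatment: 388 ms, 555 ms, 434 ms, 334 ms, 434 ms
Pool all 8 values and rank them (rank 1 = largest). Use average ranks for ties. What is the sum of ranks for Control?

Sorted (descending): 555, 462, 434, 434, 434, 388, 334, 323
The 3 values of 434 occupy positions 3–5 → average rank 4.
Control values → pooled ranks: 323→8, 434→4, 462→2
Rank sum = 8 + 4 + 2 = 14

14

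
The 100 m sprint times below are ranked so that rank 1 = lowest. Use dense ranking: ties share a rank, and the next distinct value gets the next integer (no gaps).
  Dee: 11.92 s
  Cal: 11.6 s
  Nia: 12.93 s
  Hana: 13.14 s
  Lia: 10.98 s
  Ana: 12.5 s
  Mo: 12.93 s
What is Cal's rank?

Sorted (ascending): 10.98, 11.6, 11.92, 12.5, 12.93, 12.93, 13.14
The 2 values of 12.93 share dense rank 5.
Remaining distinct values take the next consecutive integers.
Cal has value 11.6 s → rank 2.

2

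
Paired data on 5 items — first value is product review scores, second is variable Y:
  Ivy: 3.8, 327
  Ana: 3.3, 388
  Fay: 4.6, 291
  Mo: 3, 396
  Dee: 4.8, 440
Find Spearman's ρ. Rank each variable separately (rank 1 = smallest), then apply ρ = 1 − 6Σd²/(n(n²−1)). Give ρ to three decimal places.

Ranks of variable 1: 3, 2, 4, 1, 5
Ranks of variable 2: 2, 3, 1, 4, 5
d = r₁ − r₂: 1, -1, 3, -3, 0
d²: 1, 1, 9, 9, 0; Σd² = 20
ρ = 1 − 6·20/(5·24) = 1 − 120/120 = 0.000

0.000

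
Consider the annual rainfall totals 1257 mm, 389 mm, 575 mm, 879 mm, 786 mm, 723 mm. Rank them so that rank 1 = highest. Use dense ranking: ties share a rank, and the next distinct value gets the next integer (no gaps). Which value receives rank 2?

Sorted (descending): 1257, 879, 786, 723, 575, 389
No ties — each value takes its position as its rank.
Rank 2 → value 879.

879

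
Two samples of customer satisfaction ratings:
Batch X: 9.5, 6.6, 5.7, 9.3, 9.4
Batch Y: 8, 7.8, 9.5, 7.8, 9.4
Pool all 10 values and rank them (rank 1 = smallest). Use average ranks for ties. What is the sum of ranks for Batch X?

Sorted (ascending): 5.7, 6.6, 7.8, 7.8, 8, 9.3, 9.4, 9.4, 9.5, 9.5
The 2 values of 7.8 occupy positions 3–4 → average rank (3+4)/2 = 3.5.
The 2 values of 9.4 occupy positions 7–8 → average rank (7+8)/2 = 7.5.
The 2 values of 9.5 occupy positions 9–10 → average rank (9+10)/2 = 9.5.
Batch X values → pooled ranks: 9.5→9.5, 6.6→2, 5.7→1, 9.3→6, 9.4→7.5
Rank sum = 9.5 + 2 + 1 + 6 + 7.5 = 26

26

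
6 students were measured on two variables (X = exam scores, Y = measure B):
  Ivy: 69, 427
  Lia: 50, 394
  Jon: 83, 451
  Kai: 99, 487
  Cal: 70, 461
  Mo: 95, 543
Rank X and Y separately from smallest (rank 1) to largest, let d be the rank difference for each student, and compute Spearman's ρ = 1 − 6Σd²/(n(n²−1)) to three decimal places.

Ranks of variable 1: 2, 1, 4, 6, 3, 5
Ranks of variable 2: 2, 1, 3, 5, 4, 6
d = r₁ − r₂: 0, 0, 1, 1, -1, -1
d²: 0, 0, 1, 1, 1, 1; Σd² = 4
ρ = 1 − 6·4/(6·35) = 1 − 24/210 = 0.886

0.886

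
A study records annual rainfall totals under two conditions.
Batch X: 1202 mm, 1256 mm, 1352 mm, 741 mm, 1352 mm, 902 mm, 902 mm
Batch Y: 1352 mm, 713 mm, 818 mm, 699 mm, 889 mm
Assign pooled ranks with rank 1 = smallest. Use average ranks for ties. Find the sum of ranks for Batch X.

55

Sorted (ascending): 699, 713, 741, 818, 889, 902, 902, 1202, 1256, 1352, 1352, 1352
The 2 values of 902 occupy positions 6–7 → average rank (6+7)/2 = 6.5.
The 3 values of 1352 occupy positions 10–12 → average rank 11.
Batch X values → pooled ranks: 1202→8, 1256→9, 1352→11, 741→3, 1352→11, 902→6.5, 902→6.5
Rank sum = 8 + 9 + 11 + 3 + 11 + 6.5 + 6.5 = 55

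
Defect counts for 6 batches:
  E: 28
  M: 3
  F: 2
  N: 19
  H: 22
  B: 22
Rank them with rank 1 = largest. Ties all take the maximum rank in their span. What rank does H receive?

3

Sorted (descending): 28, 22, 22, 19, 3, 2
The 2 values of 22 occupy positions 2–3 → each gets rank 3.
H has value 22 → rank 3.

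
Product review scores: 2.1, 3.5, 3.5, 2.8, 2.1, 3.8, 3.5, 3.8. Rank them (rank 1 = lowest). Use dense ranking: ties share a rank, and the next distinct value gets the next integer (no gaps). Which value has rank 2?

2.8

Sorted (ascending): 2.1, 2.1, 2.8, 3.5, 3.5, 3.5, 3.8, 3.8
The 2 values of 2.1 share dense rank 1.
The 3 values of 3.5 share dense rank 3.
The 2 values of 3.8 share dense rank 4.
Remaining distinct values take the next consecutive integers.
Rank 2 → value 2.8.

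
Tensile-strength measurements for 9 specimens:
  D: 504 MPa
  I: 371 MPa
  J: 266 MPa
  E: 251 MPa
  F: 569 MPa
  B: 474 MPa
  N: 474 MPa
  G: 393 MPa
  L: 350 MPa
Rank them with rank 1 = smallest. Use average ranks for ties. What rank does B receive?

Sorted (ascending): 251, 266, 350, 371, 393, 474, 474, 504, 569
The 2 values of 474 occupy positions 6–7 → average rank (6+7)/2 = 6.5.
B has value 474 MPa → rank 6.5.

6.5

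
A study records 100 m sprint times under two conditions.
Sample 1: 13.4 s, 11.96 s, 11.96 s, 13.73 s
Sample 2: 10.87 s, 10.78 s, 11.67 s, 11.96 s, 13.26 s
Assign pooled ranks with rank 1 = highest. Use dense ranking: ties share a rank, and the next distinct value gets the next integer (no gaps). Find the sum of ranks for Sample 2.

Sorted (descending): 13.73, 13.4, 13.26, 11.96, 11.96, 11.96, 11.67, 10.87, 10.78
The 3 values of 11.96 share dense rank 4.
Remaining distinct values take the next consecutive integers.
Sample 2 values → pooled ranks: 10.87→6, 10.78→7, 11.67→5, 11.96→4, 13.26→3
Rank sum = 6 + 7 + 5 + 4 + 3 = 25

25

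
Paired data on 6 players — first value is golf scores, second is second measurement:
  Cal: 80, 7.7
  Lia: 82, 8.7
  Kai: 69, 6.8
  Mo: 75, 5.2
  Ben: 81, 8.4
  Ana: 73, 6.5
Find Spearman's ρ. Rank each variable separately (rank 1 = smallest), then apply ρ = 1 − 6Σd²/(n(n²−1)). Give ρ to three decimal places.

Ranks of variable 1: 4, 6, 1, 3, 5, 2
Ranks of variable 2: 4, 6, 3, 1, 5, 2
d = r₁ − r₂: 0, 0, -2, 2, 0, 0
d²: 0, 0, 4, 4, 0, 0; Σd² = 8
ρ = 1 − 6·8/(6·35) = 1 − 48/210 = 0.771

0.771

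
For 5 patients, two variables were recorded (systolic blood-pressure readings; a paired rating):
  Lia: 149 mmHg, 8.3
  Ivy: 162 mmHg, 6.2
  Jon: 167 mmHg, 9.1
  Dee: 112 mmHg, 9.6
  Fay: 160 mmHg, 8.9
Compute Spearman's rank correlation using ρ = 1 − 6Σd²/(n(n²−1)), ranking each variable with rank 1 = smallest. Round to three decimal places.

-0.300

Ranks of variable 1: 2, 4, 5, 1, 3
Ranks of variable 2: 2, 1, 4, 5, 3
d = r₁ − r₂: 0, 3, 1, -4, 0
d²: 0, 9, 1, 16, 0; Σd² = 26
ρ = 1 − 6·26/(5·24) = 1 − 156/120 = -0.300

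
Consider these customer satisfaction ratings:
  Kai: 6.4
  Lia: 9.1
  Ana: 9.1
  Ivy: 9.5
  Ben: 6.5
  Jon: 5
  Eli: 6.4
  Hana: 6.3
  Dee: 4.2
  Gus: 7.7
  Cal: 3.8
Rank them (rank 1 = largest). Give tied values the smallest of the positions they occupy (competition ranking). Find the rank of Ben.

Sorted (descending): 9.5, 9.1, 9.1, 7.7, 6.5, 6.4, 6.4, 6.3, 5, 4.2, 3.8
The 2 values of 9.1 occupy positions 2–3 → each gets rank 2.
The 2 values of 6.4 occupy positions 6–7 → each gets rank 6.
Ben has value 6.5 → rank 5.

5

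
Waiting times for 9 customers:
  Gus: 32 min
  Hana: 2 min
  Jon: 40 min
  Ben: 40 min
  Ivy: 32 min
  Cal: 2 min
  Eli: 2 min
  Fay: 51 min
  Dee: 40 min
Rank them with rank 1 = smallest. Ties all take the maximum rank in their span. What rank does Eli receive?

3

Sorted (ascending): 2, 2, 2, 32, 32, 40, 40, 40, 51
The 3 values of 2 occupy positions 1–3 → each gets rank 3.
The 2 values of 32 occupy positions 4–5 → each gets rank 5.
The 3 values of 40 occupy positions 6–8 → each gets rank 8.
Eli has value 2 min → rank 3.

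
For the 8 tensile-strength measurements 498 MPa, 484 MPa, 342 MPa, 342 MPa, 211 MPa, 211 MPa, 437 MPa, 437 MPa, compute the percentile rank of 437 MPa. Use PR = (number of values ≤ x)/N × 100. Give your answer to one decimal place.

N = 8.
Strictly below 437: 4. Equal to 437: 2.
PR = 6/8 × 100 = 75.0

75.0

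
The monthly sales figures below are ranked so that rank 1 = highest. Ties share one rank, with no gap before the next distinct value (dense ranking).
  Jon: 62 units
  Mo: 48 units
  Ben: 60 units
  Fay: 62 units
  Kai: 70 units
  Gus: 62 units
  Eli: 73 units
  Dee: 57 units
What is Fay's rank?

3

Sorted (descending): 73, 70, 62, 62, 62, 60, 57, 48
The 3 values of 62 share dense rank 3.
Remaining distinct values take the next consecutive integers.
Fay has value 62 units → rank 3.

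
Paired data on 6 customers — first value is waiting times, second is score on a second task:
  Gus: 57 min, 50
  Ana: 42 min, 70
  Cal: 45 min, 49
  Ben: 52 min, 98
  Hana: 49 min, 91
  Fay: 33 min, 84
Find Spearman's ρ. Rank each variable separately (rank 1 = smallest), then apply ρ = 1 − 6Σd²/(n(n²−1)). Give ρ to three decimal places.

Ranks of variable 1: 6, 2, 3, 5, 4, 1
Ranks of variable 2: 2, 3, 1, 6, 5, 4
d = r₁ − r₂: 4, -1, 2, -1, -1, -3
d²: 16, 1, 4, 1, 1, 9; Σd² = 32
ρ = 1 − 6·32/(6·35) = 1 − 192/210 = 0.086

0.086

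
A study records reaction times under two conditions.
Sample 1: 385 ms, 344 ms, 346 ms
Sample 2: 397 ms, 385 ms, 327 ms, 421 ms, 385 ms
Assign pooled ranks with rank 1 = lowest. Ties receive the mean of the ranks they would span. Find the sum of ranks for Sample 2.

Sorted (ascending): 327, 344, 346, 385, 385, 385, 397, 421
The 3 values of 385 occupy positions 4–6 → average rank 5.
Sample 2 values → pooled ranks: 397→7, 385→5, 327→1, 421→8, 385→5
Rank sum = 7 + 5 + 1 + 8 + 5 = 26

26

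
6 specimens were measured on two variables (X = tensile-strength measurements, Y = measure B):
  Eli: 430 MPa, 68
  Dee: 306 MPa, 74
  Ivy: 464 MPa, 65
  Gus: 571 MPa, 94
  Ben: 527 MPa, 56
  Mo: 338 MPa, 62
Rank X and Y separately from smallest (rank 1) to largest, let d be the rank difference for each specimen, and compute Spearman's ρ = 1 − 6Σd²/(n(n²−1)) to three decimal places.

Ranks of variable 1: 3, 1, 4, 6, 5, 2
Ranks of variable 2: 4, 5, 3, 6, 1, 2
d = r₁ − r₂: -1, -4, 1, 0, 4, 0
d²: 1, 16, 1, 0, 16, 0; Σd² = 34
ρ = 1 − 6·34/(6·35) = 1 − 204/210 = 0.029

0.029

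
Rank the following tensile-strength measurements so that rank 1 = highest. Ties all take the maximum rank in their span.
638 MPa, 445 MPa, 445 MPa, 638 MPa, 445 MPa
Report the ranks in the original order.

Sorted (descending): 638, 638, 445, 445, 445
The 2 values of 638 occupy positions 1–2 → each gets rank 2.
The 3 values of 445 occupy positions 3–5 → each gets rank 5.

2, 5, 5, 2, 5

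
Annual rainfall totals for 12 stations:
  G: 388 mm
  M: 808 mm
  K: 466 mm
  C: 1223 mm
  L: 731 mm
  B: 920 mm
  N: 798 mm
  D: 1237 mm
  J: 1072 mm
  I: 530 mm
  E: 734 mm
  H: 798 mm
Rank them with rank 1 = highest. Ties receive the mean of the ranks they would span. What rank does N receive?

6.5

Sorted (descending): 1237, 1223, 1072, 920, 808, 798, 798, 734, 731, 530, 466, 388
The 2 values of 798 occupy positions 6–7 → average rank (6+7)/2 = 6.5.
N has value 798 mm → rank 6.5.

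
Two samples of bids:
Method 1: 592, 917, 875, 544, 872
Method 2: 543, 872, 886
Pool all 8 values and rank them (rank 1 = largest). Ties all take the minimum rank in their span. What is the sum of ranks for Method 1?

Sorted (descending): 917, 886, 875, 872, 872, 592, 544, 543
The 2 values of 872 occupy positions 4–5 → each gets rank 4.
Method 1 values → pooled ranks: 592→6, 917→1, 875→3, 544→7, 872→4
Rank sum = 6 + 1 + 3 + 7 + 4 = 21

21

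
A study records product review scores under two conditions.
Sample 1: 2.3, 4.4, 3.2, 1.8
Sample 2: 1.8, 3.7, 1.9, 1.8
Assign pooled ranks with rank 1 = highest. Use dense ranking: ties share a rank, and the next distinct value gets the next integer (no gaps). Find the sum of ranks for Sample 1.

14

Sorted (descending): 4.4, 3.7, 3.2, 2.3, 1.9, 1.8, 1.8, 1.8
The 3 values of 1.8 share dense rank 6.
Remaining distinct values take the next consecutive integers.
Sample 1 values → pooled ranks: 2.3→4, 4.4→1, 3.2→3, 1.8→6
Rank sum = 4 + 1 + 3 + 6 = 14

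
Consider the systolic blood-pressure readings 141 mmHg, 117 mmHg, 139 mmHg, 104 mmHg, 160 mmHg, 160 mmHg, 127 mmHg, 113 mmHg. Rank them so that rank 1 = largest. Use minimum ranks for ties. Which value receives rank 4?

Sorted (descending): 160, 160, 141, 139, 127, 117, 113, 104
The 2 values of 160 occupy positions 1–2 → each gets rank 1.
Rank 4 → value 139.

139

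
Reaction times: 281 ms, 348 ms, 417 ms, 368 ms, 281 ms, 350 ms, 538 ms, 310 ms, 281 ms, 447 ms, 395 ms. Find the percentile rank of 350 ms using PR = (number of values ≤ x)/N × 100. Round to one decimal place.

N = 11.
Strictly below 350: 5. Equal to 350: 1.
PR = 6/11 × 100 = 54.5

54.5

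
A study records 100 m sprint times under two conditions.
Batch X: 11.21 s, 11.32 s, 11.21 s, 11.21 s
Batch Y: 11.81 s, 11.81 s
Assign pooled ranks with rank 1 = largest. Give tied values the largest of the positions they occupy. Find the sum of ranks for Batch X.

21

Sorted (descending): 11.81, 11.81, 11.32, 11.21, 11.21, 11.21
The 2 values of 11.81 occupy positions 1–2 → each gets rank 2.
The 3 values of 11.21 occupy positions 4–6 → each gets rank 6.
Batch X values → pooled ranks: 11.21→6, 11.32→3, 11.21→6, 11.21→6
Rank sum = 6 + 3 + 6 + 6 = 21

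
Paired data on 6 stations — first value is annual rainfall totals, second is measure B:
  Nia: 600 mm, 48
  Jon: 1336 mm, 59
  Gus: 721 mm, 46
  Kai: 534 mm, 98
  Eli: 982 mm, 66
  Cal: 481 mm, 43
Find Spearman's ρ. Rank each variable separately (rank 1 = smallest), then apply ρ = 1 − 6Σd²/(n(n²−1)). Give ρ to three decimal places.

Ranks of variable 1: 3, 6, 4, 2, 5, 1
Ranks of variable 2: 3, 4, 2, 6, 5, 1
d = r₁ − r₂: 0, 2, 2, -4, 0, 0
d²: 0, 4, 4, 16, 0, 0; Σd² = 24
ρ = 1 − 6·24/(6·35) = 1 − 144/210 = 0.314

0.314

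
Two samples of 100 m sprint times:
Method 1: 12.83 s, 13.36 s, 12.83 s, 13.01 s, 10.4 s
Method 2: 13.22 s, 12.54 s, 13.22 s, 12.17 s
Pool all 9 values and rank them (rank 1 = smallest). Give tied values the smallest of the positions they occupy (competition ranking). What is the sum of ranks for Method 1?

24

Sorted (ascending): 10.4, 12.17, 12.54, 12.83, 12.83, 13.01, 13.22, 13.22, 13.36
The 2 values of 12.83 occupy positions 4–5 → each gets rank 4.
The 2 values of 13.22 occupy positions 7–8 → each gets rank 7.
Method 1 values → pooled ranks: 12.83→4, 13.36→9, 12.83→4, 13.01→6, 10.4→1
Rank sum = 4 + 9 + 4 + 6 + 1 = 24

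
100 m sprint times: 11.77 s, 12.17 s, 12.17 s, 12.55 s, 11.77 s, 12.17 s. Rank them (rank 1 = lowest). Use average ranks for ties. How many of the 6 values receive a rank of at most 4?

5

Sorted (ascending): 11.77, 11.77, 12.17, 12.17, 12.17, 12.55
The 2 values of 11.77 occupy positions 1–2 → average rank (1+2)/2 = 1.5.
The 3 values of 12.17 occupy positions 3–5 → average rank 4.
Ranks ≤ 4: {1.5, 1.5, 4, 4, 4} → 5 values.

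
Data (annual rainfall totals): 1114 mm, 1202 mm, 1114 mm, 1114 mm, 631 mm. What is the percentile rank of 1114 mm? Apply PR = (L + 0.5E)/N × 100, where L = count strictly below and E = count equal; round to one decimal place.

50.0

N = 5.
Strictly below 1114: 1. Equal to 1114: 3.
PR = (1 + 0.5·3)/5 × 100 = 50.0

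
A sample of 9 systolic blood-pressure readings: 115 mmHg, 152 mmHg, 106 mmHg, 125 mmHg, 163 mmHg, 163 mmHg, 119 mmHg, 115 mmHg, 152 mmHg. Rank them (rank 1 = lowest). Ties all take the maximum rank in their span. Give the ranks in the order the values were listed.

Sorted (ascending): 106, 115, 115, 119, 125, 152, 152, 163, 163
The 2 values of 115 occupy positions 2–3 → each gets rank 3.
The 2 values of 152 occupy positions 6–7 → each gets rank 7.
The 2 values of 163 occupy positions 8–9 → each gets rank 9.

3, 7, 1, 5, 9, 9, 4, 3, 7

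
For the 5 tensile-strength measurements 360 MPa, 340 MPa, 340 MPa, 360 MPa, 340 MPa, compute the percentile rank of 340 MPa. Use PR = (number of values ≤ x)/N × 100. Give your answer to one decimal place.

60.0

N = 5.
Strictly below 340: 0. Equal to 340: 3.
PR = 3/5 × 100 = 60.0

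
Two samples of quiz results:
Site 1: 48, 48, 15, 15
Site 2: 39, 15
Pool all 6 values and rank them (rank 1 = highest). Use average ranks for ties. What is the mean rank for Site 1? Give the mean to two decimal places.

Sorted (descending): 48, 48, 39, 15, 15, 15
The 2 values of 48 occupy positions 1–2 → average rank (1+2)/2 = 1.5.
The 3 values of 15 occupy positions 4–6 → average rank 5.
Site 1 values → pooled ranks: 48→1.5, 48→1.5, 15→5, 15→5
Mean rank = (1.5 + 1.5 + 5 + 5) / 4 = 3.25

3.25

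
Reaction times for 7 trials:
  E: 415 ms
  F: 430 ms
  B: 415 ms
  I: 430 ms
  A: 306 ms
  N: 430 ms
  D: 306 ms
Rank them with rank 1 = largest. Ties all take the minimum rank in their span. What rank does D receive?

Sorted (descending): 430, 430, 430, 415, 415, 306, 306
The 3 values of 430 occupy positions 1–3 → each gets rank 1.
The 2 values of 415 occupy positions 4–5 → each gets rank 4.
The 2 values of 306 occupy positions 6–7 → each gets rank 6.
D has value 306 ms → rank 6.

6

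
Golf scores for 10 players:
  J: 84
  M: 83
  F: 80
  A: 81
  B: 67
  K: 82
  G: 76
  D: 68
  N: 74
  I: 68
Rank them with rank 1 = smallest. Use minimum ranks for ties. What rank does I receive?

2

Sorted (ascending): 67, 68, 68, 74, 76, 80, 81, 82, 83, 84
The 2 values of 68 occupy positions 2–3 → each gets rank 2.
I has value 68 → rank 2.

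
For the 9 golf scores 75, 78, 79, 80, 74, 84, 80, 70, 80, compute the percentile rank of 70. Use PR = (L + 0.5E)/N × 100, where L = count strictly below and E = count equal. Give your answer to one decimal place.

N = 9.
Strictly below 70: 0. Equal to 70: 1.
PR = (0 + 0.5·1)/9 × 100 = 5.6

5.6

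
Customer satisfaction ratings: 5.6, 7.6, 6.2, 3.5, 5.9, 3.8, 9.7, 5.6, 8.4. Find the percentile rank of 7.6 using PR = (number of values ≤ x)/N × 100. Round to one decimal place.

77.8

N = 9.
Strictly below 7.6: 6. Equal to 7.6: 1.
PR = 7/9 × 100 = 77.8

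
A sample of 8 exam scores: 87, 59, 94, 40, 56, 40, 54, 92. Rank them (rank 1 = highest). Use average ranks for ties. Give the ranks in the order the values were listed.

3, 4, 1, 7.5, 5, 7.5, 6, 2

Sorted (descending): 94, 92, 87, 59, 56, 54, 40, 40
The 2 values of 40 occupy positions 7–8 → average rank (7+8)/2 = 7.5.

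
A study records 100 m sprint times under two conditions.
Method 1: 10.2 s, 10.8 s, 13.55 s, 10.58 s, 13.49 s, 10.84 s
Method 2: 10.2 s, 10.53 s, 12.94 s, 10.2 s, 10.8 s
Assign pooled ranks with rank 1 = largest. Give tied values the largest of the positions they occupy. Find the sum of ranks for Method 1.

31

Sorted (descending): 13.55, 13.49, 12.94, 10.84, 10.8, 10.8, 10.58, 10.53, 10.2, 10.2, 10.2
The 2 values of 10.8 occupy positions 5–6 → each gets rank 6.
The 3 values of 10.2 occupy positions 9–11 → each gets rank 11.
Method 1 values → pooled ranks: 10.2→11, 10.8→6, 13.55→1, 10.58→7, 13.49→2, 10.84→4
Rank sum = 11 + 6 + 1 + 7 + 2 + 4 = 31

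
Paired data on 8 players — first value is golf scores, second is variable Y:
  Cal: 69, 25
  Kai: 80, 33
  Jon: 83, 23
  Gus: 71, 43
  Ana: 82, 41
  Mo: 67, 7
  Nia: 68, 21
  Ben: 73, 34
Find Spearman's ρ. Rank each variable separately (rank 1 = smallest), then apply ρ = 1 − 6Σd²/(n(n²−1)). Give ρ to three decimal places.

0.476

Ranks of variable 1: 3, 6, 8, 4, 7, 1, 2, 5
Ranks of variable 2: 4, 5, 3, 8, 7, 1, 2, 6
d = r₁ − r₂: -1, 1, 5, -4, 0, 0, 0, -1
d²: 1, 1, 25, 16, 0, 0, 0, 1; Σd² = 44
ρ = 1 − 6·44/(8·63) = 1 − 264/504 = 0.476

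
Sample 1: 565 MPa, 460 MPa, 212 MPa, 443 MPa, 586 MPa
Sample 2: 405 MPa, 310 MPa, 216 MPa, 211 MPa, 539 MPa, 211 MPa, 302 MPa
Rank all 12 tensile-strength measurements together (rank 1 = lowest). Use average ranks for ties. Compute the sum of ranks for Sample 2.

35

Sorted (ascending): 211, 211, 212, 216, 302, 310, 405, 443, 460, 539, 565, 586
The 2 values of 211 occupy positions 1–2 → average rank (1+2)/2 = 1.5.
Sample 2 values → pooled ranks: 405→7, 310→6, 216→4, 211→1.5, 539→10, 211→1.5, 302→5
Rank sum = 7 + 6 + 4 + 1.5 + 10 + 1.5 + 5 = 35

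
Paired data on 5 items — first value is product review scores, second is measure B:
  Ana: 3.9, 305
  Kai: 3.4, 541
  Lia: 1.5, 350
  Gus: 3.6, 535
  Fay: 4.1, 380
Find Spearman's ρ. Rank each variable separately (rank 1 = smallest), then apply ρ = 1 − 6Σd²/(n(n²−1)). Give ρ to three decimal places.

Ranks of variable 1: 4, 2, 1, 3, 5
Ranks of variable 2: 1, 5, 2, 4, 3
d = r₁ − r₂: 3, -3, -1, -1, 2
d²: 9, 9, 1, 1, 4; Σd² = 24
ρ = 1 − 6·24/(5·24) = 1 − 144/120 = -0.200

-0.200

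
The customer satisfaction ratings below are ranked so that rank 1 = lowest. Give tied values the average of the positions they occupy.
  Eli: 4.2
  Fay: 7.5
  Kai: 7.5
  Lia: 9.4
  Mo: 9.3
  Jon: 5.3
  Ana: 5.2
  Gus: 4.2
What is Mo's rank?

7

Sorted (ascending): 4.2, 4.2, 5.2, 5.3, 7.5, 7.5, 9.3, 9.4
The 2 values of 4.2 occupy positions 1–2 → average rank (1+2)/2 = 1.5.
The 2 values of 7.5 occupy positions 5–6 → average rank (5+6)/2 = 5.5.
Mo has value 9.3 → rank 7.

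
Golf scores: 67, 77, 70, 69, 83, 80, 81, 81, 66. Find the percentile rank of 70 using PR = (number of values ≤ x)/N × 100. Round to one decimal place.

44.4

N = 9.
Strictly below 70: 3. Equal to 70: 1.
PR = 4/9 × 100 = 44.4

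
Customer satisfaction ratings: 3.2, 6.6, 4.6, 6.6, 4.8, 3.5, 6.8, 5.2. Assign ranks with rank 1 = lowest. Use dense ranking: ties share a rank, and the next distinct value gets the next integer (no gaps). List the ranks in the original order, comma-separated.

Sorted (ascending): 3.2, 3.5, 4.6, 4.8, 5.2, 6.6, 6.6, 6.8
The 2 values of 6.6 share dense rank 6.
Remaining distinct values take the next consecutive integers.

1, 6, 3, 6, 4, 2, 7, 5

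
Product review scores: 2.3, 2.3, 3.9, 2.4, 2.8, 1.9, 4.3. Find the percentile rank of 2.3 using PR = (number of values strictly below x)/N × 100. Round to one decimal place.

N = 7.
Strictly below 2.3: 1. Equal to 2.3: 2.
PR = 1/7 × 100 = 14.3

14.3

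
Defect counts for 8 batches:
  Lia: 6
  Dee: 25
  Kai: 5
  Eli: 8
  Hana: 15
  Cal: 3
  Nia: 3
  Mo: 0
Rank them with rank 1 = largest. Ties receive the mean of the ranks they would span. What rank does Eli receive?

Sorted (descending): 25, 15, 8, 6, 5, 3, 3, 0
The 2 values of 3 occupy positions 6–7 → average rank (6+7)/2 = 6.5.
Eli has value 8 → rank 3.

3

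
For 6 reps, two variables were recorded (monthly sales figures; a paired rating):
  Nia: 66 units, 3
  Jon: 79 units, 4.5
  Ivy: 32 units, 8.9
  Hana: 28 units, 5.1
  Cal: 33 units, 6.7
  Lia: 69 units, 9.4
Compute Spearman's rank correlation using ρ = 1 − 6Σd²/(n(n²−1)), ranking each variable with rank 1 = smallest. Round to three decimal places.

-0.143

Ranks of variable 1: 4, 6, 2, 1, 3, 5
Ranks of variable 2: 1, 2, 5, 3, 4, 6
d = r₁ − r₂: 3, 4, -3, -2, -1, -1
d²: 9, 16, 9, 4, 1, 1; Σd² = 40
ρ = 1 − 6·40/(6·35) = 1 − 240/210 = -0.143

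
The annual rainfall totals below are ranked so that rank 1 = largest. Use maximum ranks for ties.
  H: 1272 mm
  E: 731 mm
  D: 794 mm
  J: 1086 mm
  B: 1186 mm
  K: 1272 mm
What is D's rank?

Sorted (descending): 1272, 1272, 1186, 1086, 794, 731
The 2 values of 1272 occupy positions 1–2 → each gets rank 2.
D has value 794 mm → rank 5.

5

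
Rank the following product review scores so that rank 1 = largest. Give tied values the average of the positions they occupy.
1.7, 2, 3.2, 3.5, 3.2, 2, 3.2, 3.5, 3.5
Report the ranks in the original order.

9, 7.5, 5, 2, 5, 7.5, 5, 2, 2

Sorted (descending): 3.5, 3.5, 3.5, 3.2, 3.2, 3.2, 2, 2, 1.7
The 3 values of 3.5 occupy positions 1–3 → average rank 2.
The 3 values of 3.2 occupy positions 4–6 → average rank 5.
The 2 values of 2 occupy positions 7–8 → average rank (7+8)/2 = 7.5.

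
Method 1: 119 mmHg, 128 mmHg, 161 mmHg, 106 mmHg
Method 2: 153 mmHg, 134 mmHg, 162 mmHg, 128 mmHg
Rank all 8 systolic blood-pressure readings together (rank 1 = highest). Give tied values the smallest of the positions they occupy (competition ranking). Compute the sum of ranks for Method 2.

Sorted (descending): 162, 161, 153, 134, 128, 128, 119, 106
The 2 values of 128 occupy positions 5–6 → each gets rank 5.
Method 2 values → pooled ranks: 153→3, 134→4, 162→1, 128→5
Rank sum = 3 + 4 + 1 + 5 = 13

13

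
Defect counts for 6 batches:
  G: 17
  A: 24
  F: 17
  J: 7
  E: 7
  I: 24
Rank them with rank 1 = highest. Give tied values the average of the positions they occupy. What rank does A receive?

1.5

Sorted (descending): 24, 24, 17, 17, 7, 7
The 2 values of 24 occupy positions 1–2 → average rank (1+2)/2 = 1.5.
The 2 values of 17 occupy positions 3–4 → average rank (3+4)/2 = 3.5.
The 2 values of 7 occupy positions 5–6 → average rank (5+6)/2 = 5.5.
A has value 24 → rank 1.5.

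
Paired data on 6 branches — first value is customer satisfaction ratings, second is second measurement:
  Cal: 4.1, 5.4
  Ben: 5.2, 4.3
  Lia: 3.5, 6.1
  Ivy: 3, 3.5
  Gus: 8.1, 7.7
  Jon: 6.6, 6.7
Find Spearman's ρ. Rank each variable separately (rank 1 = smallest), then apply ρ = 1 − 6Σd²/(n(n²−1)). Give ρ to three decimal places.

0.771

Ranks of variable 1: 3, 4, 2, 1, 6, 5
Ranks of variable 2: 3, 2, 4, 1, 6, 5
d = r₁ − r₂: 0, 2, -2, 0, 0, 0
d²: 0, 4, 4, 0, 0, 0; Σd² = 8
ρ = 1 − 6·8/(6·35) = 1 − 48/210 = 0.771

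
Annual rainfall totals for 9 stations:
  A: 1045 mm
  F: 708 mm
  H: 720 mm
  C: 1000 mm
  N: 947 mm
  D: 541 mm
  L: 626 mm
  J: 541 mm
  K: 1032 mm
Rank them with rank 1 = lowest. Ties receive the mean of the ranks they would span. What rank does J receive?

1.5

Sorted (ascending): 541, 541, 626, 708, 720, 947, 1000, 1032, 1045
The 2 values of 541 occupy positions 1–2 → average rank (1+2)/2 = 1.5.
J has value 541 mm → rank 1.5.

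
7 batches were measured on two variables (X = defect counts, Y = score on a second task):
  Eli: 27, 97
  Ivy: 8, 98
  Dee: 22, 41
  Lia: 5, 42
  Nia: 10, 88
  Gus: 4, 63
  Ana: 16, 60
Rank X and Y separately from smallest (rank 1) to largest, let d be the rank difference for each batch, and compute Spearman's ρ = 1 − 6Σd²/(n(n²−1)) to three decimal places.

0.000

Ranks of variable 1: 7, 3, 6, 2, 4, 1, 5
Ranks of variable 2: 6, 7, 1, 2, 5, 4, 3
d = r₁ − r₂: 1, -4, 5, 0, -1, -3, 2
d²: 1, 16, 25, 0, 1, 9, 4; Σd² = 56
ρ = 1 − 6·56/(7·48) = 1 − 336/336 = 0.000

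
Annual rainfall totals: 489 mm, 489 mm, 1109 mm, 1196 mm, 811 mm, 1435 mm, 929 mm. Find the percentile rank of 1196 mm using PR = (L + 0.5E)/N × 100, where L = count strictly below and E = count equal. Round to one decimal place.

78.6

N = 7.
Strictly below 1196: 5. Equal to 1196: 1.
PR = (5 + 0.5·1)/7 × 100 = 78.6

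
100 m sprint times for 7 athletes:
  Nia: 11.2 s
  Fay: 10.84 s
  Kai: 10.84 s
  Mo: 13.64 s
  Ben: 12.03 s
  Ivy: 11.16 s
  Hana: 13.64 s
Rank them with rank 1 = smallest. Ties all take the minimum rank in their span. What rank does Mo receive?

Sorted (ascending): 10.84, 10.84, 11.16, 11.2, 12.03, 13.64, 13.64
The 2 values of 10.84 occupy positions 1–2 → each gets rank 1.
The 2 values of 13.64 occupy positions 6–7 → each gets rank 6.
Mo has value 13.64 s → rank 6.

6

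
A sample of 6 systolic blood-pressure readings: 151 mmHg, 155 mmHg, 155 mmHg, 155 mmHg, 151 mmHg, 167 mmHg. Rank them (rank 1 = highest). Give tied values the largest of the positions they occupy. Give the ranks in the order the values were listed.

Sorted (descending): 167, 155, 155, 155, 151, 151
The 3 values of 155 occupy positions 2–4 → each gets rank 4.
The 2 values of 151 occupy positions 5–6 → each gets rank 6.

6, 4, 4, 4, 6, 1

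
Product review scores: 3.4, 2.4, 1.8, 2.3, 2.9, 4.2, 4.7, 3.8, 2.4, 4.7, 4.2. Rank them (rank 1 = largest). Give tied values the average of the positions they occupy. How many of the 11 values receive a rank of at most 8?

Sorted (descending): 4.7, 4.7, 4.2, 4.2, 3.8, 3.4, 2.9, 2.4, 2.4, 2.3, 1.8
The 2 values of 4.7 occupy positions 1–2 → average rank (1+2)/2 = 1.5.
The 2 values of 4.2 occupy positions 3–4 → average rank (3+4)/2 = 3.5.
The 2 values of 2.4 occupy positions 8–9 → average rank (8+9)/2 = 8.5.
Ranks ≤ 8: {1.5, 1.5, 3.5, 3.5, 5, 6, 7} → 7 values.

7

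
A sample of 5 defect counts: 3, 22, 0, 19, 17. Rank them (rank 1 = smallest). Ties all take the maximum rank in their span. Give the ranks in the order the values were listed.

2, 5, 1, 4, 3

Sorted (ascending): 0, 3, 17, 19, 22
No ties — each value takes its position as its rank.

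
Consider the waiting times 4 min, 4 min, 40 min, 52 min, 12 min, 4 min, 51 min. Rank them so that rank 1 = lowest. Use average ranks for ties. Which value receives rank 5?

Sorted (ascending): 4, 4, 4, 12, 40, 51, 52
The 3 values of 4 occupy positions 1–3 → average rank 2.
Rank 5 → value 40.

40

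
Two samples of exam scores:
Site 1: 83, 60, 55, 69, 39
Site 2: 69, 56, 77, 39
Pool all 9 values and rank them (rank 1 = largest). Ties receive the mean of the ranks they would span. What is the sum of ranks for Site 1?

25

Sorted (descending): 83, 77, 69, 69, 60, 56, 55, 39, 39
The 2 values of 69 occupy positions 3–4 → average rank (3+4)/2 = 3.5.
The 2 values of 39 occupy positions 8–9 → average rank (8+9)/2 = 8.5.
Site 1 values → pooled ranks: 83→1, 60→5, 55→7, 69→3.5, 39→8.5
Rank sum = 1 + 5 + 7 + 3.5 + 8.5 = 25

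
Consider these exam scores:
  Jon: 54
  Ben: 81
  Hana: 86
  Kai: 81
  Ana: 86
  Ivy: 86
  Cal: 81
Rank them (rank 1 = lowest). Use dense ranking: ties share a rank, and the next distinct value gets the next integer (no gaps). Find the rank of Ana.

Sorted (ascending): 54, 81, 81, 81, 86, 86, 86
The 3 values of 81 share dense rank 2.
The 3 values of 86 share dense rank 3.
Remaining distinct values take the next consecutive integers.
Ana has value 86 → rank 3.

3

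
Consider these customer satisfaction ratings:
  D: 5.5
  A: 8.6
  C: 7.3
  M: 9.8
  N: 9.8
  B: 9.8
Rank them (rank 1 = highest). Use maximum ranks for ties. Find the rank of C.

5

Sorted (descending): 9.8, 9.8, 9.8, 8.6, 7.3, 5.5
The 3 values of 9.8 occupy positions 1–3 → each gets rank 3.
C has value 7.3 → rank 5.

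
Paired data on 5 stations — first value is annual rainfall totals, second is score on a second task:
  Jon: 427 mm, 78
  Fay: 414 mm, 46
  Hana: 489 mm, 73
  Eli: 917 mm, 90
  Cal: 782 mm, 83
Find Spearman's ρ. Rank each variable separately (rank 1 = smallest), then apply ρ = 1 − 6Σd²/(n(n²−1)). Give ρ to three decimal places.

0.900

Ranks of variable 1: 2, 1, 3, 5, 4
Ranks of variable 2: 3, 1, 2, 5, 4
d = r₁ − r₂: -1, 0, 1, 0, 0
d²: 1, 0, 1, 0, 0; Σd² = 2
ρ = 1 − 6·2/(5·24) = 1 − 12/120 = 0.900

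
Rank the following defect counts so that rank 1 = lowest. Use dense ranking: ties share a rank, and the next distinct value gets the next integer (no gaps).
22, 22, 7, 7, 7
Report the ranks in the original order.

2, 2, 1, 1, 1

Sorted (ascending): 7, 7, 7, 22, 22
The 3 values of 7 share dense rank 1.
The 2 values of 22 share dense rank 2.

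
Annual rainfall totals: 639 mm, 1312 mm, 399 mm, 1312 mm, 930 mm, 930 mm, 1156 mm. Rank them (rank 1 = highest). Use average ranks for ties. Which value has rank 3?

1156

Sorted (descending): 1312, 1312, 1156, 930, 930, 639, 399
The 2 values of 1312 occupy positions 1–2 → average rank (1+2)/2 = 1.5.
The 2 values of 930 occupy positions 4–5 → average rank (4+5)/2 = 4.5.
Rank 3 → value 1156.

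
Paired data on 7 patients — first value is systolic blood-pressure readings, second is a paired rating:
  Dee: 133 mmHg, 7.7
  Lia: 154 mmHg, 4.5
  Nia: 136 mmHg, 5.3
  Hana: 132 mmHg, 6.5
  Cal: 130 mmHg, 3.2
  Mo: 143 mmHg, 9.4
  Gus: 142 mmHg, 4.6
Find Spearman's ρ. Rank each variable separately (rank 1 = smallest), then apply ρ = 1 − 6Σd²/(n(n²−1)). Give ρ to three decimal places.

0.143

Ranks of variable 1: 3, 7, 4, 2, 1, 6, 5
Ranks of variable 2: 6, 2, 4, 5, 1, 7, 3
d = r₁ − r₂: -3, 5, 0, -3, 0, -1, 2
d²: 9, 25, 0, 9, 0, 1, 4; Σd² = 48
ρ = 1 − 6·48/(7·48) = 1 − 288/336 = 0.143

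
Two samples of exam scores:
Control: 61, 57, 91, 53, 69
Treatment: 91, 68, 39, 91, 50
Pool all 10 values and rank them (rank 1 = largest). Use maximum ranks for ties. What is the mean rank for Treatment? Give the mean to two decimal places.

Sorted (descending): 91, 91, 91, 69, 68, 61, 57, 53, 50, 39
The 3 values of 91 occupy positions 1–3 → each gets rank 3.
Treatment values → pooled ranks: 91→3, 68→5, 39→10, 91→3, 50→9
Mean rank = (3 + 5 + 10 + 3 + 9) / 5 = 6.00

6.00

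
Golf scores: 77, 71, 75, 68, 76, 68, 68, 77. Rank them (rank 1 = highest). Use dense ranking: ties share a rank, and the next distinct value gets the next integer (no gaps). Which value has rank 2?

Sorted (descending): 77, 77, 76, 75, 71, 68, 68, 68
The 2 values of 77 share dense rank 1.
The 3 values of 68 share dense rank 5.
Remaining distinct values take the next consecutive integers.
Rank 2 → value 76.

76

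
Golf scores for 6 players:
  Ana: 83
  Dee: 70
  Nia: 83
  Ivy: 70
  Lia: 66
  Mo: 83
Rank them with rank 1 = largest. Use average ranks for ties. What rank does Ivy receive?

4.5

Sorted (descending): 83, 83, 83, 70, 70, 66
The 3 values of 83 occupy positions 1–3 → average rank 2.
The 2 values of 70 occupy positions 4–5 → average rank (4+5)/2 = 4.5.
Ivy has value 70 → rank 4.5.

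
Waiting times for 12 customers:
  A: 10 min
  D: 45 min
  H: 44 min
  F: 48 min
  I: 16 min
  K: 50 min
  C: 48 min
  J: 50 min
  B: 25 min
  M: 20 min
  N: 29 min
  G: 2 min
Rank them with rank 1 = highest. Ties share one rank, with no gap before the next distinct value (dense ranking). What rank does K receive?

1

Sorted (descending): 50, 50, 48, 48, 45, 44, 29, 25, 20, 16, 10, 2
The 2 values of 50 share dense rank 1.
The 2 values of 48 share dense rank 2.
Remaining distinct values take the next consecutive integers.
K has value 50 min → rank 1.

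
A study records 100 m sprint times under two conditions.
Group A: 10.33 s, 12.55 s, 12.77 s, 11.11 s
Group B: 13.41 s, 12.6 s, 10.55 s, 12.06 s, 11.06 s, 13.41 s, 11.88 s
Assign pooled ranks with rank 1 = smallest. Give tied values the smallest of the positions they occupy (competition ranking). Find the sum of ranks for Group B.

Sorted (ascending): 10.33, 10.55, 11.06, 11.11, 11.88, 12.06, 12.55, 12.6, 12.77, 13.41, 13.41
The 2 values of 13.41 occupy positions 10–11 → each gets rank 10.
Group B values → pooled ranks: 13.41→10, 12.6→8, 10.55→2, 12.06→6, 11.06→3, 13.41→10, 11.88→5
Rank sum = 10 + 8 + 2 + 6 + 3 + 10 + 5 = 44

44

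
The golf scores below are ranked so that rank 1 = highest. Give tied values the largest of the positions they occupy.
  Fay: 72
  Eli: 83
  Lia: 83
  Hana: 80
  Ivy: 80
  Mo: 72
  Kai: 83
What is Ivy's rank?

5

Sorted (descending): 83, 83, 83, 80, 80, 72, 72
The 3 values of 83 occupy positions 1–3 → each gets rank 3.
The 2 values of 80 occupy positions 4–5 → each gets rank 5.
The 2 values of 72 occupy positions 6–7 → each gets rank 7.
Ivy has value 80 → rank 5.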